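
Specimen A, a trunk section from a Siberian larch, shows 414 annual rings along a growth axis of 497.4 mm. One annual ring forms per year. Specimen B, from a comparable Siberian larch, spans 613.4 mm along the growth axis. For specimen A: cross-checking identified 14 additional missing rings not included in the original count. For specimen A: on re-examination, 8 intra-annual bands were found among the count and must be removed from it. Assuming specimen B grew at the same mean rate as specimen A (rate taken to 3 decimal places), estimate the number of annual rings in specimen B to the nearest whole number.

518 annual rings

Specimen A: adjusted count: 414 − 8 + 14 = 420 annual rings.
A: Mean rate = 497.4 mm / 420 years ≈ 1.184 mm/year.
For B, 613.4 / 1.184 = 518.07 years ≈ 518 annual rings.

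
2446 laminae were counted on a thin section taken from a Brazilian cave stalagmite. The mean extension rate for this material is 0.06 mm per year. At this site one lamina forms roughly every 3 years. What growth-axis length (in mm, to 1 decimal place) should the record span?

Multiplying by 3 years per lamina: 2446 × 3 = 7338 years.
Predicted length = 0.06 mm/year × 7338 years = 440.3 mm.

440.3 mm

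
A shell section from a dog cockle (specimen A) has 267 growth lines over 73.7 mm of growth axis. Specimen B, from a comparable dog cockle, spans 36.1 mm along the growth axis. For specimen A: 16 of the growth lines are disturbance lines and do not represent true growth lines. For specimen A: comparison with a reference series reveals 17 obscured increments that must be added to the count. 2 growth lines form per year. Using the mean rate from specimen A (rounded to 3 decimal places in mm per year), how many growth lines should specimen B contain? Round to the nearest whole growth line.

Specimen A: true growth line count = 267 − 16 + 17 = 268.
Specimen A: with 2 growth lines per year, 268 / 2 = 134 years.
A: 73.7 mm over 134 years gives 73.7 / 134 ≈ 0.550 mm/year.
For B, 36.1 / 0.550 = 65.64 years; at 2 growth lines per year that is 65.64 × 2 ≈ 131 growth lines.

131 growth lines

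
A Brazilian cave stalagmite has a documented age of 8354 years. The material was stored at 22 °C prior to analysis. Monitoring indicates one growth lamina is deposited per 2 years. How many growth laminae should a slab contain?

4177 growth laminae

One growth lamina every 2 years means 8354 / 2 = 4177 growth laminae.
So 4177 growth laminae should be present.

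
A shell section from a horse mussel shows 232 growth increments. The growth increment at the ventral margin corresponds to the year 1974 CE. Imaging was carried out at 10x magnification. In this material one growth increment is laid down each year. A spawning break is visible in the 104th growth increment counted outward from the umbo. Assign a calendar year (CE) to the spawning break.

Between growth increment 104 and the ventral margin there are 232 − 104 = 128 growth increments.
Counting back 128 years from 1974 CE places the spawning break in 1974 − 128 = 1846 CE.

1846 CE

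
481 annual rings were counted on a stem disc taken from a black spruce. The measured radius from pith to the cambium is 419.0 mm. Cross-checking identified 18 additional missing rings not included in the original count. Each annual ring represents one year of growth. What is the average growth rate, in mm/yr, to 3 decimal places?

0.840 mm/yr

Correcting the raw count gives 481 + 18 = 499 true annual rings.
Extension rate ≈ 419.0 / 499 = 0.840 mm/yr.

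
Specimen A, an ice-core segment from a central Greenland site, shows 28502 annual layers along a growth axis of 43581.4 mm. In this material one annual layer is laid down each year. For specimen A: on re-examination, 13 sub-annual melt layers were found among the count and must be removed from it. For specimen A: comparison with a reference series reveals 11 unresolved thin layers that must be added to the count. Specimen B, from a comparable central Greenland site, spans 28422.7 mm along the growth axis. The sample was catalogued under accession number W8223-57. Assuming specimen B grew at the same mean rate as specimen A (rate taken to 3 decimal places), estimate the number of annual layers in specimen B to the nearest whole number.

18589 annual layers

Specimen A: adjusted count: 28502 − 13 + 11 = 28500 annual layers.
A: Extension rate ≈ 43581.4 / 28500 = 1.529 mm per year.
For B, 28422.7 / 1.529 = 18589.08 years ≈ 18589 annual layers.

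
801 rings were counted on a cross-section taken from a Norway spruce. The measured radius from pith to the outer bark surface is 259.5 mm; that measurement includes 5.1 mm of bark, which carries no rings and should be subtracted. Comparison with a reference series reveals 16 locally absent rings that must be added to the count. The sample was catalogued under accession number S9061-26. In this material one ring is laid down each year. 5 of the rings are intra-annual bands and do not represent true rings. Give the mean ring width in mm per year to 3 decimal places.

0.313 mm per year

Adjusted count: 801 − 5 + 16 = 812 rings.
Removing the 5.1 mm offcut leaves 259.5 − 5.1 = 254.4 mm.
254.4 mm over 812 years gives 254.4 / 812 ≈ 0.313 mm per year.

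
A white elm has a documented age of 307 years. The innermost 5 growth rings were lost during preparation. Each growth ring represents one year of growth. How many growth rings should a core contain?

302 growth rings

At one growth ring per year, 307 years correspond to 307 growth rings.
307 − 5 missed = 302 growth rings expected in the prepared section.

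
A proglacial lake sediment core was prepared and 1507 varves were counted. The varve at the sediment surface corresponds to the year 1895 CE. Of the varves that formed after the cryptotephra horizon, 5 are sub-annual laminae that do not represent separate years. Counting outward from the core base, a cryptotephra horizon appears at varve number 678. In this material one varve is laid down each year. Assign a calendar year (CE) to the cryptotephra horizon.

The cryptotephra horizon sits at varve 678 from the core base, so 1507 − 678 = 829 varves formed after it.
Excluding 5 false varves: 829 − 5 = 824.
The varve at the sediment surface is 1895 CE, so the cryptotephra horizon dates to 1895 − 824 = 1071 CE.

1071 CE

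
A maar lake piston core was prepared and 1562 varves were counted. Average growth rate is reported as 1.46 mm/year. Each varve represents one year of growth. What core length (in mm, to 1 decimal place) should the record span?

2280.5 mm

1562 years of growth are recorded.
Predicted length = 1.46 mm/year × 1562 years = 2280.5 mm.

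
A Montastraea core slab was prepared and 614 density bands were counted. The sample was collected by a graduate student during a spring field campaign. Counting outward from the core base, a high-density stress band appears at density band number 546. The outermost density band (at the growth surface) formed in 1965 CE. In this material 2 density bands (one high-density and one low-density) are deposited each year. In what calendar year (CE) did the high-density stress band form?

614 − 546 = 68 density bands lie beyond the high-density stress band toward the growth surface.
Dividing by 2 density bands per year: 68 / 2 = 34 years.
1965 − 34 = 1931 CE.

1931 CE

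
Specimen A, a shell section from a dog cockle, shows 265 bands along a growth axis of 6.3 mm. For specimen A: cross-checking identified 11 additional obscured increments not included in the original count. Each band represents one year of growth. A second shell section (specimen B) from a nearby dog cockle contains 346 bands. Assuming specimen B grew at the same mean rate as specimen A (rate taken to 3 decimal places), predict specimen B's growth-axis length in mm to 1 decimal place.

Specimen A: adjusted count: 265 + 11 = 276 bands.
A: 6.3 mm over 276 years gives 6.3 / 276 ≈ 0.023 mm/yr.
Length of B = 0.023 × 346 = 8.0 mm.

8.0 mm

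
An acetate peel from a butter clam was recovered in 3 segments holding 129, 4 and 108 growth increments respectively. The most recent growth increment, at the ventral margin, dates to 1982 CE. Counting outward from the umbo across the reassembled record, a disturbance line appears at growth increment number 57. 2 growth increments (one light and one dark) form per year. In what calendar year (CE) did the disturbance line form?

1890 CE

Total growth increments = 129 + 4 + 108 = 241.
241 − 57 = 184 growth increments lie beyond the disturbance line toward the ventral margin.
With 2 growth increments per year, 184 / 2 = 92 years.
1982 − 92 = 1890 CE.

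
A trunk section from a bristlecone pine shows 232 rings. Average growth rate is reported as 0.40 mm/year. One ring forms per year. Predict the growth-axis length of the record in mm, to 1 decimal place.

92.8 mm

The record spans 232 years at 0.40 mm per year.
Length ≈ 0.40 × 232 = 92.8 mm.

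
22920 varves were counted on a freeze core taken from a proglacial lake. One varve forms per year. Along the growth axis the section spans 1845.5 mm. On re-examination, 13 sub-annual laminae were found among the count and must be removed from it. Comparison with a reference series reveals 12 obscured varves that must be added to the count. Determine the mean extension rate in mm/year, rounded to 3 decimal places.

Correcting the raw count gives 22920 − 13 + 12 = 22919 true varves.
Mean rate = 1845.5 mm / 22919 years ≈ 0.081 mm/year.

0.081 mm/year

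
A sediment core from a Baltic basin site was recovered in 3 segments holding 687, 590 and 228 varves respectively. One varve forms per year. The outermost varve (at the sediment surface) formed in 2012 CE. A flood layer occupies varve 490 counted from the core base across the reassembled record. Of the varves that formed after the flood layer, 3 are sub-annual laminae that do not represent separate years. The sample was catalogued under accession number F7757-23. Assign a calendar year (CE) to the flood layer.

Total varves = 687 + 590 + 228 = 1505.
1505 − 490 = 1015 varves lie beyond the flood layer toward the sediment surface.
Removing the 3 false varves leaves 1015 − 3 = 1012 true varves beyond the flood layer.
Counting back 1012 years from 2012 CE places the flood layer in 2012 − 1012 = 1000 CE.

1000 CE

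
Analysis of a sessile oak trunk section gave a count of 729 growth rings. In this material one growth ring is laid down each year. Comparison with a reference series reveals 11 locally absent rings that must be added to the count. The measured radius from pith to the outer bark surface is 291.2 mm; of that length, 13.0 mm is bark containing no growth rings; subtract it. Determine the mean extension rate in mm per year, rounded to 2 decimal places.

After corrections the count is 729 + 11 = 740 growth rings.
Removing the 13.0 mm offcut leaves 291.2 − 13.0 = 278.2 mm.
278.2 mm over 740 years gives 278.2 / 740 ≈ 0.38 mm per year.

0.38 mm per year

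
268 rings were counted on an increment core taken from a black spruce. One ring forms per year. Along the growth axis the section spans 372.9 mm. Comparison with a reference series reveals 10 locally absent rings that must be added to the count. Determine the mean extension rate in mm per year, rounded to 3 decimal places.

1.341 mm per year

Adjusted count: 268 + 10 = 278 rings.
372.9 mm over 278 years gives 372.9 / 278 ≈ 1.341 mm per year.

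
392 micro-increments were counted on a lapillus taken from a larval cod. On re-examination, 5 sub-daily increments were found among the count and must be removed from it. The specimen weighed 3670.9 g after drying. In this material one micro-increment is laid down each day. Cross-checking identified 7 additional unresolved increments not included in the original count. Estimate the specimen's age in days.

394 days

After corrections the count is 392 − 5 + 7 = 394 micro-increments.
One micro-increment per day makes the duration 394 days.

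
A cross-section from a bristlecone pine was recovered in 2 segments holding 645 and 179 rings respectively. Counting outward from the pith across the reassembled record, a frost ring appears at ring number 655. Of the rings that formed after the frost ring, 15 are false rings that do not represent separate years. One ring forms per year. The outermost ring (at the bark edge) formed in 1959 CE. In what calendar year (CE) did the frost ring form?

1805 CE

Total rings = 645 + 179 = 824.
824 − 655 = 169 rings lie beyond the frost ring toward the bark edge.
Excluding 15 false rings: 169 − 15 = 154.
1959 − 154 = 1805 CE.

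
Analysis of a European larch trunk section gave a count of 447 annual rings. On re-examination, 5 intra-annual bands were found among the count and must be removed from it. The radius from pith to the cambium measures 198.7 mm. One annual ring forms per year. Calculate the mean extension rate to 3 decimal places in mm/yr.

Correcting the raw count gives 447 − 5 = 442 true annual rings.
Mean rate = 198.7 mm / 442 years ≈ 0.450 mm/yr.

0.450 mm/yr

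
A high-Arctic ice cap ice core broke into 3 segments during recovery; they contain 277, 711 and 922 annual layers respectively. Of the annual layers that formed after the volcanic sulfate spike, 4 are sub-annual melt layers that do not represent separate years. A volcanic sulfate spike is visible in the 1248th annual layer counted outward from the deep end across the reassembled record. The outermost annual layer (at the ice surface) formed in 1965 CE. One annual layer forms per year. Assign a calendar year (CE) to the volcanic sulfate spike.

1307 CE

Total annual layers = 277 + 711 + 922 = 1910.
Between annual layer 1248 and the ice surface there are 1910 − 1248 = 662 annual layers.
Removing the 4 false annual layers leaves 662 − 4 = 658 true annual layers beyond the volcanic sulfate spike.
1965 − 658 = 1307 CE.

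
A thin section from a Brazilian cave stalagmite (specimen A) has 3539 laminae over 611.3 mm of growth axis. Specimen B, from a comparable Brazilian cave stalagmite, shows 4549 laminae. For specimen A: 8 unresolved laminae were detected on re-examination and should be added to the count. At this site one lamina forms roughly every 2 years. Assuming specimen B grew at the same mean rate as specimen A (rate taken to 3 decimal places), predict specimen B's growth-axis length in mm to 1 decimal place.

782.4 mm

Specimen A: adjusted count: 3539 + 8 = 3547 laminae.
Specimen A: 3547 laminae at 2 years each span 3547 × 2 = 7094 years.
A: Extension rate ≈ 611.3 / 7094 = 0.086 mm/year.
Specimen B: 4549 laminae at 2 years each span 4549 × 2 = 9098 years. For B, 0.086 mm/year × 9098 years = 782.4 mm.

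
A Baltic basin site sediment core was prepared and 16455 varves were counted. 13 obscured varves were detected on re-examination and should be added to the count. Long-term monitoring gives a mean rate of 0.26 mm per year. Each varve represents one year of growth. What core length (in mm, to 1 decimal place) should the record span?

Correcting the raw count gives 16455 + 13 = 16468 true varves.
Length ≈ 0.26 × 16468 = 4281.7 mm.

4281.7 mm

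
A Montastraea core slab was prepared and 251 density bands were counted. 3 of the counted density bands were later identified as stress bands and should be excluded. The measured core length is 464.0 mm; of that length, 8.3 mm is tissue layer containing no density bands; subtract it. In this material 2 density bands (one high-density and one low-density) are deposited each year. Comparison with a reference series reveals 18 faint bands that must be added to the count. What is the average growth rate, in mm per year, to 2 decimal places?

Adjusted count: 251 − 3 + 18 = 266 density bands.
266 density bands at 2 per year is 266 / 2 = 133 years.
Removing the 8.3 mm offcut leaves 464.0 − 8.3 = 455.7 mm.
Extension rate ≈ 455.7 / 133 = 3.43 mm per year.

3.43 mm per year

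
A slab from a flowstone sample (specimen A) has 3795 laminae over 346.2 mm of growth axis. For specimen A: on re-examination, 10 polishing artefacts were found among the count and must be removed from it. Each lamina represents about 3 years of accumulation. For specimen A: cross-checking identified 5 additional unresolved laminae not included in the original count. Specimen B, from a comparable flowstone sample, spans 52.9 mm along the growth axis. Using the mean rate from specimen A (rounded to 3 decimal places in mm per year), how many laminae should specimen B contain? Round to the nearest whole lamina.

588 laminae

Specimen A: adjusted count: 3795 − 10 + 5 = 3790 laminae.
Specimen A: multiplying by 3 years per lamina: 3790 × 3 = 11370 years.
A: Extension rate ≈ 346.2 / 11370 = 0.030 mm/year.
B spans 52.9 / 0.030 = 1763.33 years; at 3 years per lamina that is 1763.33 / 3 ≈ 588 laminae.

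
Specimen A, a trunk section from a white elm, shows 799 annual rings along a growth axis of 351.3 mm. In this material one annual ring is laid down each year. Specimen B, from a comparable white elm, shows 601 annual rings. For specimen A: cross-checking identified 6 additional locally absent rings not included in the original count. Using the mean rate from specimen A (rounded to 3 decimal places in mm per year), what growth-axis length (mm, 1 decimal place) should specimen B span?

Specimen A: adjusted count: 799 + 6 = 805 annual rings.
A: Mean rate = 351.3 mm / 805 years ≈ 0.436 mm/yr.
B's length ≈ 0.436 × 601 = 262.0 mm.

262.0 mm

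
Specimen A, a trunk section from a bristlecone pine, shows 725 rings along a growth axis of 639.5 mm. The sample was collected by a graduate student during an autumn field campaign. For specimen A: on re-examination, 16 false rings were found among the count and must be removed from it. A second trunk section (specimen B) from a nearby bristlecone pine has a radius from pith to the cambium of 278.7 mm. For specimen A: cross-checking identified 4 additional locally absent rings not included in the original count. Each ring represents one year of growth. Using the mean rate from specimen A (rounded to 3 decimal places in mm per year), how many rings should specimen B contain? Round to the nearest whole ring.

Specimen A: after corrections the count is 725 − 16 + 4 = 713 rings.
A: Extension rate ≈ 639.5 / 713 = 0.897 mm/year.
B spans 278.7 / 0.897 = 310.70 years ≈ 311 rings.

311 rings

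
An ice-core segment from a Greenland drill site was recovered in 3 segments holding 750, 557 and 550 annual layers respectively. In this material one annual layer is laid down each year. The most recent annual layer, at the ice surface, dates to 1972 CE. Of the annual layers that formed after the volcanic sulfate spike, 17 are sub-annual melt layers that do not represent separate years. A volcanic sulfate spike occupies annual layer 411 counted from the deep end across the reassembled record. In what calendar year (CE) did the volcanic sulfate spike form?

543 CE

Total annual layers = 750 + 557 + 550 = 1857.
Between annual layer 411 and the ice surface there are 1857 − 411 = 1446 annual layers.
Excluding 17 false annual layers: 1446 − 17 = 1429.
The annual layer at the ice surface is 1972 CE, so the volcanic sulfate spike dates to 1972 − 1429 = 543 CE.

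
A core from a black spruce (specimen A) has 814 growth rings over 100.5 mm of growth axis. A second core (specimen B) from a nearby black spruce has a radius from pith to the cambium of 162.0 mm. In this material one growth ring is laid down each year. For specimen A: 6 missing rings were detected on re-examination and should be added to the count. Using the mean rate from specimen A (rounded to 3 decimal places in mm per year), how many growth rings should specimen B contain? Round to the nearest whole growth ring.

Specimen A: correcting the raw count gives 814 + 6 = 820 true growth rings.
A: 100.5 mm over 820 years gives 100.5 / 820 ≈ 0.123 mm/yr.
Specimen B: 162.0 mm / 0.123 mm per year = 1317.07 years ≈ 1317 growth rings.

1317 growth rings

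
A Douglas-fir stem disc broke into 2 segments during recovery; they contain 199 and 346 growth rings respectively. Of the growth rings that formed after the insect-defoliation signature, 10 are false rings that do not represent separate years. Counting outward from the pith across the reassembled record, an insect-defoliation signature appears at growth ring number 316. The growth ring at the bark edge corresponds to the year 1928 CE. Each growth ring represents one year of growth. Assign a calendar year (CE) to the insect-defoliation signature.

1709 CE

Total growth rings = 199 + 346 = 545.
The insect-defoliation signature sits at growth ring 316 from the pith, so 545 − 316 = 229 growth rings formed after it.
Removing the 10 false growth rings leaves 229 − 10 = 219 true growth rings beyond the insect-defoliation signature.
The growth ring at the bark edge is 1928 CE, so the insect-defoliation signature dates to 1928 − 219 = 1709 CE.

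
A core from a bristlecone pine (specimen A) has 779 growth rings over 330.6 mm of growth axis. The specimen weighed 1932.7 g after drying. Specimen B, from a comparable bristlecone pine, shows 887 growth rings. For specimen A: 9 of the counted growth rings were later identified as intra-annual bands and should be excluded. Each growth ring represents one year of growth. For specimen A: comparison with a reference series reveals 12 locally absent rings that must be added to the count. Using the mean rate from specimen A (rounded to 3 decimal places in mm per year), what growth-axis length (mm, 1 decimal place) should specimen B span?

375.2 mm

Specimen A: correcting the raw count gives 779 − 9 + 12 = 782 true growth rings.
A: Extension rate ≈ 330.6 / 782 = 0.423 mm/year.
B's length ≈ 0.423 × 887 = 375.2 mm.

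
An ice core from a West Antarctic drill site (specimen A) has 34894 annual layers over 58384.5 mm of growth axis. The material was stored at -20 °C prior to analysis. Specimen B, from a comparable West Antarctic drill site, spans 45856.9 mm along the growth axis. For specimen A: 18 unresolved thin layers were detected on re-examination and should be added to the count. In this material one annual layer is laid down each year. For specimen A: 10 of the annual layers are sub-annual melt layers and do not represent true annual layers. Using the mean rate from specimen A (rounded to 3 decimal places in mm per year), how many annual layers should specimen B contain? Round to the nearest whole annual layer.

Specimen A: true annual layer count = 34894 − 10 + 18 = 34902.
A: Mean rate = 58384.5 mm / 34902 years ≈ 1.673 mm/yr.
For B, 45856.9 / 1.673 = 27409.98 years ≈ 27410 annual layers.

27410 annual layers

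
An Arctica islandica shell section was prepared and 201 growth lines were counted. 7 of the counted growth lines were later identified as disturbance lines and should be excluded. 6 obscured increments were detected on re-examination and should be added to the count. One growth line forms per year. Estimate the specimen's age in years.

200 years

True growth line count = 201 − 7 + 6 = 200.
One growth line per year makes the duration 200 years.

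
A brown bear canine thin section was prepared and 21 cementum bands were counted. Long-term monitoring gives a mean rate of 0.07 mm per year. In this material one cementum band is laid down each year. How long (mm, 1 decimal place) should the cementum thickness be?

The record spans 21 years at 0.07 mm per year.
Length ≈ 0.07 × 21 = 1.5 mm.

1.5 mm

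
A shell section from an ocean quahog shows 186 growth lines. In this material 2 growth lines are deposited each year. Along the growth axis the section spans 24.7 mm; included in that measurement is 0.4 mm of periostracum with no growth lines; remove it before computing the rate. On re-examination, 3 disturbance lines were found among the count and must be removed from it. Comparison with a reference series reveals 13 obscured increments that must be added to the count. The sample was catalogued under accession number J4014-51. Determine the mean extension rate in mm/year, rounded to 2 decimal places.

0.25 mm/year

After corrections the count is 186 − 3 + 13 = 196 growth lines.
Dividing by 2 growth lines per year: 196 / 2 = 98 years.
The growth record spans 24.7 − 0.4 = 24.3 mm.
Mean rate = 24.3 mm / 98 years ≈ 0.25 mm/year.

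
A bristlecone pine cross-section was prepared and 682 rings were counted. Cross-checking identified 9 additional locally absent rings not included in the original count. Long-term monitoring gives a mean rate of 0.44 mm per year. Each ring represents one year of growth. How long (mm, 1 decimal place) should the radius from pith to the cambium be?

Adjusted count: 682 + 9 = 691 rings.
691 years at 0.44 mm/year gives 0.44 × 691 = 304.0 mm.

304.0 mm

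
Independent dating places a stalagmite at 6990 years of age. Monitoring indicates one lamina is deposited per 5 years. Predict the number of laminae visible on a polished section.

1398 laminae

Expected laminae: 6990 / 5 = 1398.
So 1398 laminae should be present.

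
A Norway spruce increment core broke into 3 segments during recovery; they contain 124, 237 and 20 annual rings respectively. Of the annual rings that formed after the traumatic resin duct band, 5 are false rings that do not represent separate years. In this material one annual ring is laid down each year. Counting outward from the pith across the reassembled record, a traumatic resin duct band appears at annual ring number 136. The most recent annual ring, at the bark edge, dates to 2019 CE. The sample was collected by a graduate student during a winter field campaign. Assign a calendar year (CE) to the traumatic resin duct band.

1779 CE

Total annual rings = 124 + 237 + 20 = 381.
381 − 136 = 245 annual rings lie beyond the traumatic resin duct band toward the bark edge.
Removing the 5 false annual rings leaves 245 − 5 = 240 true annual rings beyond the traumatic resin duct band.
Counting back 240 years from 2019 CE places the traumatic resin duct band in 2019 − 240 = 1779 CE.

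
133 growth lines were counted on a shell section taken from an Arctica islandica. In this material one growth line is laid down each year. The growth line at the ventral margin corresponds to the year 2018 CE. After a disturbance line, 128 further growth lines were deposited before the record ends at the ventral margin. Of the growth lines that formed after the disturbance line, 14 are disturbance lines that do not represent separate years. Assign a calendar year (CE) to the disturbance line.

128 growth lines post-date the disturbance line.
Removing the 14 false growth lines leaves 128 − 14 = 114 true growth lines beyond the disturbance line.
Counting back 114 years from 2018 CE places the disturbance line in 2018 − 114 = 1904 CE.

1904 CE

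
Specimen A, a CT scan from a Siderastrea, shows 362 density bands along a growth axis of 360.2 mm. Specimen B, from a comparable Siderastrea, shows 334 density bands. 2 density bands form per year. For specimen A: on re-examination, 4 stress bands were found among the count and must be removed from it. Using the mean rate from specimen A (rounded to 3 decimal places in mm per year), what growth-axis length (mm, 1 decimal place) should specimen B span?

Specimen A: adjusted count: 362 − 4 = 358 density bands.
Specimen A: dividing by 2 density bands per year: 358 / 2 = 179 years.
A: Mean rate = 360.2 mm / 179 years ≈ 2.012 mm/year.
Specimen B: dividing by 2 density bands per year: 334 / 2 = 167 years. For B, 2.012 mm/year × 167 years = 336.0 mm.

336.0 mm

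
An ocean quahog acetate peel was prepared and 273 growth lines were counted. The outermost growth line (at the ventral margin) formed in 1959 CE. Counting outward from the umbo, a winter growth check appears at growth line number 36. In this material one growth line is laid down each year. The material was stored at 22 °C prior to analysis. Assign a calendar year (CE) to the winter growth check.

1722 CE

Between growth line 36 and the ventral margin there are 273 − 36 = 237 growth lines.
Counting back 237 years from 1959 CE places the winter growth check in 1959 − 237 = 1722 CE.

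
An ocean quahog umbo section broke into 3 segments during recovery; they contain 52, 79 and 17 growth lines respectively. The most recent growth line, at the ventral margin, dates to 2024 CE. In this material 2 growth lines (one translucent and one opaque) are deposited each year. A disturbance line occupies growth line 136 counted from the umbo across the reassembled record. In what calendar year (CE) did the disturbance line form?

2018 CE

Total growth lines = 52 + 79 + 17 = 148.
148 − 136 = 12 growth lines lie beyond the disturbance line toward the ventral margin.
With 2 growth lines per year, 12 / 2 = 6 years.
2024 − 6 = 2018 CE.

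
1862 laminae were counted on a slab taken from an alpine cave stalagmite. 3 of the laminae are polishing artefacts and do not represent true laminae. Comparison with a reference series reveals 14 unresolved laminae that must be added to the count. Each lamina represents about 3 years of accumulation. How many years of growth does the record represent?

5619 years

Correcting the raw count gives 1862 − 3 + 14 = 1873 true laminae.
Multiplying by 3 years per lamina: 1873 × 3 = 5619 years.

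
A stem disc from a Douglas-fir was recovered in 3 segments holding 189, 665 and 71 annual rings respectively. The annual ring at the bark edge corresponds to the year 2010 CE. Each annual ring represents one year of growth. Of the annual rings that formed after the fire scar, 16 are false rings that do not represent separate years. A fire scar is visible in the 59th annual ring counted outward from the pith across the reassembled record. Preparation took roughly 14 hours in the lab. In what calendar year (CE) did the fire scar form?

1160 CE

Total annual rings = 189 + 665 + 71 = 925.
The fire scar sits at annual ring 59 from the pith, so 925 − 59 = 866 annual rings formed after it.
Removing the 16 false annual rings leaves 866 − 16 = 850 true annual rings beyond the fire scar.
Counting back 850 years from 2010 CE places the fire scar in 2010 − 850 = 1160 CE.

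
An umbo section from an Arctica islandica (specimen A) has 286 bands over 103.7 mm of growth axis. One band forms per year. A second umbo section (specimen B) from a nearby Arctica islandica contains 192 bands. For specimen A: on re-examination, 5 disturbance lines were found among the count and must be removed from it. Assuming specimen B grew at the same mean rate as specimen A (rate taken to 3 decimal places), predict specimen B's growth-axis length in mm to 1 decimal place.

70.8 mm

Specimen A: true band count = 286 − 5 = 281.
A: Mean rate = 103.7 mm / 281 years ≈ 0.369 mm/yr.
B's length ≈ 0.369 × 192 = 70.8 mm.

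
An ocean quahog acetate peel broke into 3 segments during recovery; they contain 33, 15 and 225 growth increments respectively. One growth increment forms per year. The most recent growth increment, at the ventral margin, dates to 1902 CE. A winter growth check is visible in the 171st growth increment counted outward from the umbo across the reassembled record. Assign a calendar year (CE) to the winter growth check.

1800 CE

Total growth increments = 33 + 15 + 225 = 273.
Between growth increment 171 and the ventral margin there are 273 − 171 = 102 growth increments.
Counting back 102 years from 1902 CE places the winter growth check in 1902 − 102 = 1800 CE.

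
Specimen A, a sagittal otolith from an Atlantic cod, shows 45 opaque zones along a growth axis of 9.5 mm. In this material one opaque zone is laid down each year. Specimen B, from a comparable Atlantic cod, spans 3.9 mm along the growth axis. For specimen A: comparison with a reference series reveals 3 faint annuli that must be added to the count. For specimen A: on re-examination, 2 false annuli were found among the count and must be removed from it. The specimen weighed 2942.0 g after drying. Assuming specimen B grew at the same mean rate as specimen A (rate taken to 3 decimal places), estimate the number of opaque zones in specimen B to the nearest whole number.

Specimen A: adjusted count: 45 − 2 + 3 = 46 opaque zones.
A: Extension rate ≈ 9.5 / 46 = 0.207 mm per year.
For B, 3.9 / 0.207 = 18.84 years ≈ 19 opaque zones.

19 opaque zones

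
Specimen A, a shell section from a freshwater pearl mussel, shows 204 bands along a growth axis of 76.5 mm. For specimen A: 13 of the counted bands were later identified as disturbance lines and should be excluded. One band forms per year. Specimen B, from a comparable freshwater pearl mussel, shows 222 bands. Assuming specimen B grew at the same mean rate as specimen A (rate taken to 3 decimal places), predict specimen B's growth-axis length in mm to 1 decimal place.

89.0 mm

Specimen A: after corrections the count is 204 − 13 = 191 bands.
A: 76.5 mm over 191 years gives 76.5 / 191 ≈ 0.401 mm/yr.
Length of B = 0.401 × 222 = 89.0 mm.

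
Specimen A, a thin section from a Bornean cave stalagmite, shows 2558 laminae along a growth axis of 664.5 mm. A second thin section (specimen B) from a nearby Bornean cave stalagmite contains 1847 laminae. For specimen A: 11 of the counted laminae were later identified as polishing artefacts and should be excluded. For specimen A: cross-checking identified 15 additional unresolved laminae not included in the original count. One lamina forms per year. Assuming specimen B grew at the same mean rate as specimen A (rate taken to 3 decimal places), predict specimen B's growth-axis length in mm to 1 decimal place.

Specimen A: true lamina count = 2558 − 11 + 15 = 2562.
A: Mean rate = 664.5 mm / 2562 years ≈ 0.259 mm/year.
For B, 0.259 mm/year × 1847 years = 478.4 mm.

478.4 mm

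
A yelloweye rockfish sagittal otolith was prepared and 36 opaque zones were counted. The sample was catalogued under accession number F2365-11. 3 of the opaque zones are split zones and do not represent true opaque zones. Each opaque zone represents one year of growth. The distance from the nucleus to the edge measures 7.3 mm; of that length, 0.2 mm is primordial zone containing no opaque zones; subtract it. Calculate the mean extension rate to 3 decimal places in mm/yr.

0.215 mm/yr

Correcting the raw count gives 36 − 3 = 33 true opaque zones.
The growth record spans 7.3 − 0.2 = 7.1 mm.
7.1 mm over 33 years gives 7.1 / 33 ≈ 0.215 mm/yr.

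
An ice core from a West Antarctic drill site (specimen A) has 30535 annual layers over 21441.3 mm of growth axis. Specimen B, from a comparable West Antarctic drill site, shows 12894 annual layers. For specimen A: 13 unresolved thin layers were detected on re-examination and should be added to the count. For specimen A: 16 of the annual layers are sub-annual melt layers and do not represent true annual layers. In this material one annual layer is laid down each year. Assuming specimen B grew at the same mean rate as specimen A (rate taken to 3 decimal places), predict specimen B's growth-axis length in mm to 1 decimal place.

9051.6 mm

Specimen A: adjusted count: 30535 − 16 + 13 = 30532 annual layers.
A: Mean rate = 21441.3 mm / 30532 years ≈ 0.702 mm/year.
B's length ≈ 0.702 × 12894 = 9051.6 mm.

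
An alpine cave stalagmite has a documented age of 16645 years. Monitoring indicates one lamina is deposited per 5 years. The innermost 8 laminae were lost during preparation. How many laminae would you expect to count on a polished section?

3321 laminae

Expected laminae: 16645 / 5 = 3329.
3329 − 8 missed = 3321 laminae expected in the prepared section.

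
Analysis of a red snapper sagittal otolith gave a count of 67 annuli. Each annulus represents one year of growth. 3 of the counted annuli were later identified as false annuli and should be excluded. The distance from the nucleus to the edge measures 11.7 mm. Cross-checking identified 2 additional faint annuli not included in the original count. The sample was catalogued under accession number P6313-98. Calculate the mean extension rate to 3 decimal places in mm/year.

After corrections the count is 67 − 3 + 2 = 66 annuli.
11.7 mm over 66 years gives 11.7 / 66 ≈ 0.177 mm/year.

0.177 mm/year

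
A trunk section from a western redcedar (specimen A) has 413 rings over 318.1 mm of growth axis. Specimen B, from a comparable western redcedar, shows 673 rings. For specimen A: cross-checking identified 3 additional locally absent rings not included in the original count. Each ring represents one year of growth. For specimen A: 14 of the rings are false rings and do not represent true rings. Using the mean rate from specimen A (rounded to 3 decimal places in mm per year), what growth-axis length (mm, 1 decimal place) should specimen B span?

532.3 mm

Specimen A: adjusted count: 413 − 14 + 3 = 402 rings.
A: 318.1 mm over 402 years gives 318.1 / 402 ≈ 0.791 mm/year.
B's length ≈ 0.791 × 673 = 532.3 mm.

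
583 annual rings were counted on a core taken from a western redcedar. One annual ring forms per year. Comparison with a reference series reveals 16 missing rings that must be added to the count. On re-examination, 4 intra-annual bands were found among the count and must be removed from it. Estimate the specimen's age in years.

595 years

After corrections the count is 583 − 4 + 16 = 595 annual rings.
At one annual ring per year, that is 595 years.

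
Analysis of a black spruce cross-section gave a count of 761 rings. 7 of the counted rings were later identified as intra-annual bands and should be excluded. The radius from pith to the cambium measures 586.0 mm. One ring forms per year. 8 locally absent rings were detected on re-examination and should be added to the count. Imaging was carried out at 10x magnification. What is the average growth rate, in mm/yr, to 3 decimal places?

0.769 mm/yr

After corrections the count is 761 − 7 + 8 = 762 rings.
586.0 mm over 762 years gives 586.0 / 762 ≈ 0.769 mm/yr.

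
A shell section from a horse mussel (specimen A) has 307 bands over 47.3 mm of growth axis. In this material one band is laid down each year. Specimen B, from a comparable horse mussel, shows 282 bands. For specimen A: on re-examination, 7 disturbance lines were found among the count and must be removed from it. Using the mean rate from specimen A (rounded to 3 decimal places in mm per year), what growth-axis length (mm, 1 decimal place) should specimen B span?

44.6 mm

Specimen A: correcting the raw count gives 307 − 7 = 300 true bands.
A: 47.3 mm over 300 years gives 47.3 / 300 ≈ 0.158 mm per year.
For B, 0.158 mm/year × 282 years = 44.6 mm.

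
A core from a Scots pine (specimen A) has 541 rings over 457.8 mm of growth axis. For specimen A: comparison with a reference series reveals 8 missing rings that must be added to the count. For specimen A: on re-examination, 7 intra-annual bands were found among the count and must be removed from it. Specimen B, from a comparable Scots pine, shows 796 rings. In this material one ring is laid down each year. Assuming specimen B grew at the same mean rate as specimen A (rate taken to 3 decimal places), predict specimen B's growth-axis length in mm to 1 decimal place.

Specimen A: true ring count = 541 − 7 + 8 = 542.
A: Extension rate ≈ 457.8 / 542 = 0.845 mm per year.
For B, 0.845 mm/year × 796 years = 672.6 mm.

672.6 mm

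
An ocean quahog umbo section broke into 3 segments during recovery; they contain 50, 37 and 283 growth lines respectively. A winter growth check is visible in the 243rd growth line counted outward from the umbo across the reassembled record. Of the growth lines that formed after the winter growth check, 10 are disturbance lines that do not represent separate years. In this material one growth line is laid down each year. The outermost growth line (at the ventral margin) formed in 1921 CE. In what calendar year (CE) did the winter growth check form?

1804 CE

Total growth lines = 50 + 37 + 283 = 370.
370 − 243 = 127 growth lines lie beyond the winter growth check toward the ventral margin.
Excluding 10 false growth lines: 127 − 10 = 117.
The growth line at the ventral margin is 1921 CE, so the winter growth check dates to 1921 − 117 = 1804 CE.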